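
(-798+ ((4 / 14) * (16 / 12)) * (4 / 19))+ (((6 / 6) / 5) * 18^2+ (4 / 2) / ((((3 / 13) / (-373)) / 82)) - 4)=-176767498 / 665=-265815.79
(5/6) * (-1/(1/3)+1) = -5/3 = -1.67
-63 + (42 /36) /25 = -9443 /150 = -62.95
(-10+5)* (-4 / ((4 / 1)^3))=5 / 16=0.31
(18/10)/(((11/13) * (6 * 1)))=39/110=0.35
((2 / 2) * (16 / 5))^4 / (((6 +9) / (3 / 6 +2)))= 32768 / 1875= 17.48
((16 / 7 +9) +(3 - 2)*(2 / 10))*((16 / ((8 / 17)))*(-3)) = -41004 / 35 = -1171.54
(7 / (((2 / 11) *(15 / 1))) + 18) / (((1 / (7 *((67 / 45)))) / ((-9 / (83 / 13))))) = -3761849 / 12450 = -302.16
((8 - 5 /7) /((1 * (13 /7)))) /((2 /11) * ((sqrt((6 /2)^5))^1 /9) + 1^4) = 2.98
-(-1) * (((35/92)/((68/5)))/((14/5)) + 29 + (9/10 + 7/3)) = 6051427/187680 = 32.24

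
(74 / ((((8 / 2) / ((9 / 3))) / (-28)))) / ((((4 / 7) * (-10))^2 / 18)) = -342657 / 400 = -856.64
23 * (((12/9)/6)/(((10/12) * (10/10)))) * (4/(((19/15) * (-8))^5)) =-1164375/5071050752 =-0.00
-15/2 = -7.50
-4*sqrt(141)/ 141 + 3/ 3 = 1- 4*sqrt(141)/ 141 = 0.66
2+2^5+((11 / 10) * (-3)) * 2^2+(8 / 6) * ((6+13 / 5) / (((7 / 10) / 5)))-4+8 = 11204 / 105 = 106.70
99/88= 9/8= 1.12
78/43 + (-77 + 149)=3174/43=73.81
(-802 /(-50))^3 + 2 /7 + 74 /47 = 21223877629 /5140625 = 4128.66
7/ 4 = 1.75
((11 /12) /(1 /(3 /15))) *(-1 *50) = -55 /6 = -9.17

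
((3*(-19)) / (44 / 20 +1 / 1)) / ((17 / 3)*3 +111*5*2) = -285 / 18032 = -0.02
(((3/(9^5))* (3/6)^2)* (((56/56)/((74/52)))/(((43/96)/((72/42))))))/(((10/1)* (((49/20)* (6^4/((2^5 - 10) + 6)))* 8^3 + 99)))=416/7082880448581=0.00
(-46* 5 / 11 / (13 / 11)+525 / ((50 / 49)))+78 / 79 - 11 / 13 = 496.95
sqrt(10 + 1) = sqrt(11) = 3.32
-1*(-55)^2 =-3025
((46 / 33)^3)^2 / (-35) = -0.21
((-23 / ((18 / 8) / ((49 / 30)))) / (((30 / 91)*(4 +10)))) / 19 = -14651 / 76950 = -0.19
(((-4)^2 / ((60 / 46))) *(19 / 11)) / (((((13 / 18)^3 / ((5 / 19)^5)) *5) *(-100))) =-447120 / 3149467607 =-0.00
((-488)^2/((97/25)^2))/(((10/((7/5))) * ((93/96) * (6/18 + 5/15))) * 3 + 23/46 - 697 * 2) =-8335040000/726948749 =-11.47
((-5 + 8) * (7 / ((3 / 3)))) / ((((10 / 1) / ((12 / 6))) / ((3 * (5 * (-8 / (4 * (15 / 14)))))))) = -588 / 5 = -117.60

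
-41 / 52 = -0.79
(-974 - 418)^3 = -2697228288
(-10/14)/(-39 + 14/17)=85/4543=0.02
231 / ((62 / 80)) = 9240 / 31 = 298.06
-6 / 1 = -6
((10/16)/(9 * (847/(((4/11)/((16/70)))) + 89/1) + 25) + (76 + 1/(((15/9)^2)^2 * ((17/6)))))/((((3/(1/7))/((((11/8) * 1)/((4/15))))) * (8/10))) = 1997137469459/85567283200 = 23.34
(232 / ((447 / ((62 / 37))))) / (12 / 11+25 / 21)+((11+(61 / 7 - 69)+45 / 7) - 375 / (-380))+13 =-1420453543 / 49859572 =-28.49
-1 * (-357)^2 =-127449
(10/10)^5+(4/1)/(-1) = -3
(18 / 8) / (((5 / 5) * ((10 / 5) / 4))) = 9 / 2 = 4.50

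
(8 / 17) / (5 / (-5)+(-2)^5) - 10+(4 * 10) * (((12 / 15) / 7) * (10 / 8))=-16886 / 3927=-4.30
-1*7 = -7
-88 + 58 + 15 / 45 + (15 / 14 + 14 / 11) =-27.32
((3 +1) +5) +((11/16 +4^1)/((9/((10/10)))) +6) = 745/48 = 15.52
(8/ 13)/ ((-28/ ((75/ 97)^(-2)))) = -18818/ 511875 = -0.04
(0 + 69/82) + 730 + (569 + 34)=109375/82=1333.84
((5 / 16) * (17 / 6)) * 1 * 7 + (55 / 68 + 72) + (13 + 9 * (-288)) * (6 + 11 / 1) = -71422837 / 1632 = -43763.99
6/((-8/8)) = -6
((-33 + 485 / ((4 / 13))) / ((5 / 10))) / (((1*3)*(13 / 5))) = 30865 / 78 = 395.71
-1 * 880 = -880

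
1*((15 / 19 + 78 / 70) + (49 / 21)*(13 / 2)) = 68111 / 3990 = 17.07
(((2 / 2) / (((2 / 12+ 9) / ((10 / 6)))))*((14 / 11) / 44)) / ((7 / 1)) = 1 / 1331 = 0.00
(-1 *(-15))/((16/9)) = 135/16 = 8.44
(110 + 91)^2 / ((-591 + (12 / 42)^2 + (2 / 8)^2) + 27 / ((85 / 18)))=-2692322640 / 38993611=-69.05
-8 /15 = -0.53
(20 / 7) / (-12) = -5 / 21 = -0.24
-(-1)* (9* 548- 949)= 3983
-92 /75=-1.23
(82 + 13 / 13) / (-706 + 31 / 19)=-1577 / 13383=-0.12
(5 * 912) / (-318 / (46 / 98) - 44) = -52440 / 8297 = -6.32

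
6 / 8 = 3 / 4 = 0.75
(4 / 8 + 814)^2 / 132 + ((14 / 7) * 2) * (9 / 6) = 885603 / 176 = 5031.84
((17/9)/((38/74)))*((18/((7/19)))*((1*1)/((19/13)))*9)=147186/133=1106.66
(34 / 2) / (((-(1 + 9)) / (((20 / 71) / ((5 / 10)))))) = -68 / 71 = -0.96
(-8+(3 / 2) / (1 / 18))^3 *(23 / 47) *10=1577570 / 47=33565.32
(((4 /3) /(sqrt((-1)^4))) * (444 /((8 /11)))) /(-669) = -814 /669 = -1.22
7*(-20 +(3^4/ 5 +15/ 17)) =-1736/ 85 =-20.42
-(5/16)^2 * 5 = -0.49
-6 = -6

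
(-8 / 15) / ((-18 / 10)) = 8 / 27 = 0.30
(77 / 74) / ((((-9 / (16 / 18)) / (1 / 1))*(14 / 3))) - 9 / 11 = -9233 / 10989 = -0.84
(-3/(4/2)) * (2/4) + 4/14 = -13/28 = -0.46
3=3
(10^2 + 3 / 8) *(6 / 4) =2409 / 16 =150.56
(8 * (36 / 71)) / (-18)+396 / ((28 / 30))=424.06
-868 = -868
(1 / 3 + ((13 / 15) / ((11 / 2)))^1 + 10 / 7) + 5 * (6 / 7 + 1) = 4314 / 385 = 11.21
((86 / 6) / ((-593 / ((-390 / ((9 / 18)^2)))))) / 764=5590 / 113263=0.05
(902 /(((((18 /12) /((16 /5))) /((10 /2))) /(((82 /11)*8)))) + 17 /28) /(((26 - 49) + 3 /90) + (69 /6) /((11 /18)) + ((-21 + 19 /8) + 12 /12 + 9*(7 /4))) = -5301745130 /55657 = -95257.47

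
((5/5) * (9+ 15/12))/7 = 41/28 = 1.46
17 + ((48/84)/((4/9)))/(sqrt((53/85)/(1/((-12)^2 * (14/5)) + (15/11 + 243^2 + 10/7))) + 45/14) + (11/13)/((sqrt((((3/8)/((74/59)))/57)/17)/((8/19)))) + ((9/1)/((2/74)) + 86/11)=-336 * sqrt(908514431208230)/25044785359843 + 352 * sqrt(705109)/14573 + 98686472344547898/275492638958273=378.50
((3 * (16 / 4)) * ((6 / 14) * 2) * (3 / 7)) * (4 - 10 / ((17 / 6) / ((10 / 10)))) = 1728 / 833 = 2.07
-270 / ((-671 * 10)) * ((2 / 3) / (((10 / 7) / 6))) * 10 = 756 / 671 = 1.13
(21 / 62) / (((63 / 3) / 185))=185 / 62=2.98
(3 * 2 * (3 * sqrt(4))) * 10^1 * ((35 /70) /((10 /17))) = 306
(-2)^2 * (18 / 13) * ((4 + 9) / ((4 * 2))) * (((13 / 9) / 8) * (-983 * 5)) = -63895 / 8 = -7986.88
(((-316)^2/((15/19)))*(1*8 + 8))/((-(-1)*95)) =1597696/75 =21302.61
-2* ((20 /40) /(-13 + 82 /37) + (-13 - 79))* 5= 367265 /399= 920.46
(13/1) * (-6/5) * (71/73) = -5538/365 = -15.17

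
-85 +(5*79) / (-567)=-48590 / 567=-85.70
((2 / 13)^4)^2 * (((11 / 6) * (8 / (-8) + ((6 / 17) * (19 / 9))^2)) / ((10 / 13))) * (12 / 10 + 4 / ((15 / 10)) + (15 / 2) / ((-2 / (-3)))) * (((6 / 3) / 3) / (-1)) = 28414496 / 8474307891075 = 0.00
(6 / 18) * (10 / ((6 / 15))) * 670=16750 / 3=5583.33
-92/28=-23/7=-3.29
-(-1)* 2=2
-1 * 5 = -5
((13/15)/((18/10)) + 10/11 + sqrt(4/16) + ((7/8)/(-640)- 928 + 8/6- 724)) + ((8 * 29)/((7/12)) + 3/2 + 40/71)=-943941687343/755758080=-1249.00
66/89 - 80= -7054/89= -79.26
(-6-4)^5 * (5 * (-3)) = 1500000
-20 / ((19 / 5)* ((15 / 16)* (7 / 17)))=-5440 / 399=-13.63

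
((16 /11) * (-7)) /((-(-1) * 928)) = -7 /638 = -0.01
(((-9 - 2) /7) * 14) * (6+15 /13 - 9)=528 /13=40.62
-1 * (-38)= 38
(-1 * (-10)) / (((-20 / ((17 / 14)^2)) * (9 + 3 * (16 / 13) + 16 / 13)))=-3757 / 70952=-0.05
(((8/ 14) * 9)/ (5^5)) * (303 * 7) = 10908/ 3125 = 3.49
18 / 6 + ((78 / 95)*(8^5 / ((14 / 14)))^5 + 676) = 2946756685310658613410809 / 95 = 31018491424322722246429.57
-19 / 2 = -9.50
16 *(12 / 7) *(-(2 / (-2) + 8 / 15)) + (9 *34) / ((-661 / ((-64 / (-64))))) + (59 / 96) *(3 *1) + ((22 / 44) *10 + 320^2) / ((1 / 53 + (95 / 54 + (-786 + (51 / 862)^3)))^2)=783958281015999747103693904093942883 / 54641420038048877050785555292944160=14.35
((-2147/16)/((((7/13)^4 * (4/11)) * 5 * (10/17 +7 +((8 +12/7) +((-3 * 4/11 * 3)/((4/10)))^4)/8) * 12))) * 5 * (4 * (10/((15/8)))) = -12914406386453/941568432210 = -13.72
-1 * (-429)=429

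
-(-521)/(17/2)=1042/17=61.29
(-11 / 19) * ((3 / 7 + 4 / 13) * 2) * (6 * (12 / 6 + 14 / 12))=-1474 / 91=-16.20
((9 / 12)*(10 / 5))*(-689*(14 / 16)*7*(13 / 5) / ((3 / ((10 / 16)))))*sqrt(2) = -438893*sqrt(2) / 128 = -4849.13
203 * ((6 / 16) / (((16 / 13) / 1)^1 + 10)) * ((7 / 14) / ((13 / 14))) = 4263 / 1168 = 3.65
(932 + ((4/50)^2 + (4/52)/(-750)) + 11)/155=45971557/7556250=6.08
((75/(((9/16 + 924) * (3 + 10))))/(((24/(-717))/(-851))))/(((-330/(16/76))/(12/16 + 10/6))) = -29491405/120577743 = -0.24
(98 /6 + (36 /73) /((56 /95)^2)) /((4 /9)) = 39.94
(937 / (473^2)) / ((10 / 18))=8433 / 1118645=0.01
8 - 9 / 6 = 13 / 2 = 6.50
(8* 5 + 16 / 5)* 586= 126576 / 5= 25315.20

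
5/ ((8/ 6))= 15/ 4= 3.75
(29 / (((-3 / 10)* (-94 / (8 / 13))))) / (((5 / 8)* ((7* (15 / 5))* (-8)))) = -232 / 38493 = -0.01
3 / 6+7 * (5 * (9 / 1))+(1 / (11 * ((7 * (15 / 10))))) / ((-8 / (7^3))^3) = -3099457 / 8448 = -366.89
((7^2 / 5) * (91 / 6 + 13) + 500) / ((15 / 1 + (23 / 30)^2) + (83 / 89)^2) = 178460130 / 3784639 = 47.15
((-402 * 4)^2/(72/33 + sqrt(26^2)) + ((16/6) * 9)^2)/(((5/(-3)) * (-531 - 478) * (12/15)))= 10732824/156395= 68.63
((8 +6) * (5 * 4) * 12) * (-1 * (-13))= 43680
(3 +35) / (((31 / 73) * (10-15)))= -2774 / 155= -17.90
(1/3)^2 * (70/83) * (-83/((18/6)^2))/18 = -35/729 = -0.05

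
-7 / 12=-0.58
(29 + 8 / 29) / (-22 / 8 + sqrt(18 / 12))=-37356 / 2813 - 6792 * sqrt(6) / 2813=-19.19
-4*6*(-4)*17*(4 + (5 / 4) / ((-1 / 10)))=-13872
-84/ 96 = -0.88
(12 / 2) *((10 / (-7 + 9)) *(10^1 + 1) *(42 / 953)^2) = 582120 / 908209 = 0.64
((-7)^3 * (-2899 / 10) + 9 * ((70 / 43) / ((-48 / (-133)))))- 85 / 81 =13858891349 / 139320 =99475.25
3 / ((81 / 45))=5 / 3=1.67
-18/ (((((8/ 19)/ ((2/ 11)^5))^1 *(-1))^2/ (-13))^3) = 7620511375466496/ 17449402268886407318558803753801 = 0.00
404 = 404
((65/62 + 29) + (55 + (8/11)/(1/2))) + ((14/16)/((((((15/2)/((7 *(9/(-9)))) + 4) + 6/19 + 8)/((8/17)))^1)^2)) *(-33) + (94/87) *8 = 540297484326447/5681598390578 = 95.10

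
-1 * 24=-24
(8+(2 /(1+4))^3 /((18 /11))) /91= 1292 /14625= 0.09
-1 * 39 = -39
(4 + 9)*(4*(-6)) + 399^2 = 158889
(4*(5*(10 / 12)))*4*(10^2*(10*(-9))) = -600000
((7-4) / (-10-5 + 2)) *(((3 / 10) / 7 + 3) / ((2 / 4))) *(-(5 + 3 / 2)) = 639 / 70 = 9.13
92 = 92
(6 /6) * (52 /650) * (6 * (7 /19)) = 84 /475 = 0.18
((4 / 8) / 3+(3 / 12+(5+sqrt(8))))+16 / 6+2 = 2 * sqrt(2)+121 / 12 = 12.91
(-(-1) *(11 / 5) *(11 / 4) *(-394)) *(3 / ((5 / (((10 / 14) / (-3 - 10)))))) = 71511 / 910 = 78.58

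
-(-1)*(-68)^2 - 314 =4310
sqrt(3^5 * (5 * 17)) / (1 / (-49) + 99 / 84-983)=-588 * sqrt(255) / 64147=-0.15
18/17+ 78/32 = 951/272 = 3.50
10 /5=2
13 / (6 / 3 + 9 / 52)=676 / 113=5.98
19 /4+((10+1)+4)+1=83 /4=20.75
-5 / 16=-0.31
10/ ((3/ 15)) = 50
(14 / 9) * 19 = 266 / 9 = 29.56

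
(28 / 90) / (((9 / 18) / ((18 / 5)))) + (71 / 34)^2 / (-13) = 715543 / 375700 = 1.90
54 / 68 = 27 / 34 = 0.79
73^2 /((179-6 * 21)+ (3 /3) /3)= 15987 /160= 99.92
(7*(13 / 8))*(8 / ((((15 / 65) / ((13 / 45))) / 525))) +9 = 538346 / 9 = 59816.22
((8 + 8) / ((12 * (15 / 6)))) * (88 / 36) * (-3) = -176 / 45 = -3.91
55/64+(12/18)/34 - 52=-166859/3264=-51.12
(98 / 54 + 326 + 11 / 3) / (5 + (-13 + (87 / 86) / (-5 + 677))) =-172412800 / 4160241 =-41.44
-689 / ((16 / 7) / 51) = -245973 / 16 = -15373.31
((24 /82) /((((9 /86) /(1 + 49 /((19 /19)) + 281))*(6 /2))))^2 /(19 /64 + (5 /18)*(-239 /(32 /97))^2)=26552341495808 /40655600671293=0.65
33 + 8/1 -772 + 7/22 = -16075/22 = -730.68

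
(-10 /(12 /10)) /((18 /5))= -125 /54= -2.31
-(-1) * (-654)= -654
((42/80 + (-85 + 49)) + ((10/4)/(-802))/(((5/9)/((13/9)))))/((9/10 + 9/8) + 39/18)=-8.47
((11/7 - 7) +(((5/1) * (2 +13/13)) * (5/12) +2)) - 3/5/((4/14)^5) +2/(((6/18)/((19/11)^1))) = -3719977/12320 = -301.95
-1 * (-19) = 19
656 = 656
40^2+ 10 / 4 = 3205 / 2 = 1602.50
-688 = -688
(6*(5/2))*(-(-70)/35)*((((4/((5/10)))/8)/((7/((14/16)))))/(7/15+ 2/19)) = 4275/652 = 6.56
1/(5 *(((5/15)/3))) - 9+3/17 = -597/85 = -7.02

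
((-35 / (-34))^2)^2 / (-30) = -300125 / 8018016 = -0.04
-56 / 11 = -5.09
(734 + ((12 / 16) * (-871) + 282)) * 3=4353 / 4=1088.25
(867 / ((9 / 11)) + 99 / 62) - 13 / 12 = 394387 / 372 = 1060.18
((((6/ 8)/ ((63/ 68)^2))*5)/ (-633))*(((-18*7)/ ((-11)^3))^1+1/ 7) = -12791140/ 7802605503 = -0.00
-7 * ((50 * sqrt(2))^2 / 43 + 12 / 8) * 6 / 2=-212709 / 86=-2473.36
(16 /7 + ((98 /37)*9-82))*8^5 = -474218496 /259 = -1830959.44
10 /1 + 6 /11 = 116 /11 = 10.55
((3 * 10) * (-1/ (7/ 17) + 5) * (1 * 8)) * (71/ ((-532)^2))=19170/ 123823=0.15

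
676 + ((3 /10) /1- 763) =-867 /10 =-86.70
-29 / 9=-3.22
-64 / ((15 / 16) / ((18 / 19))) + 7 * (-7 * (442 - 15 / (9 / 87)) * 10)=-13831494 / 95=-145594.67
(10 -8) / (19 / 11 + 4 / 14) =154 / 155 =0.99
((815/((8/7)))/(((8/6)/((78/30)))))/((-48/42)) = -311493/256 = -1216.77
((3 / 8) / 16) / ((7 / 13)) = 39 / 896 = 0.04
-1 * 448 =-448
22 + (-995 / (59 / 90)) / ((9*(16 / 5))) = -14491 / 472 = -30.70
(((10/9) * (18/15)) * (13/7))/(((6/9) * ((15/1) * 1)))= 26/105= 0.25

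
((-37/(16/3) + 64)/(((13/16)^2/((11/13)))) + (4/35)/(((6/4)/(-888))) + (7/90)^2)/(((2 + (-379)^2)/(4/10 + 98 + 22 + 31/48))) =19862739581201/4294462594968000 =0.00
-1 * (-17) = 17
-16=-16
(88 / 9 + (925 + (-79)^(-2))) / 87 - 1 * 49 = -186942905 / 4886703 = -38.26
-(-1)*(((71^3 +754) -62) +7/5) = 1793022/5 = 358604.40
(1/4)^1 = 1/4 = 0.25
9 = 9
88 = 88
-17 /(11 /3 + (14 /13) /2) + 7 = 2.96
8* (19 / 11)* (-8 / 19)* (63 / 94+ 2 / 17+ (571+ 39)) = -31233248 / 8789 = -3553.67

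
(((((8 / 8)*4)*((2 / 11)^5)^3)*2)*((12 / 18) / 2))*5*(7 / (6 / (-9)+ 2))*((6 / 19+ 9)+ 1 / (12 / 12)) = 0.00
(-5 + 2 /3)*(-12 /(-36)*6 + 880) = -3822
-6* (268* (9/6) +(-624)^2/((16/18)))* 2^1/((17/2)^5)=-168364800/1419857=-118.58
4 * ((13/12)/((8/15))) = 65/8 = 8.12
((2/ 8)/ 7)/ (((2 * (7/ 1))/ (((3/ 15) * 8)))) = 1/ 245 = 0.00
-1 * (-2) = 2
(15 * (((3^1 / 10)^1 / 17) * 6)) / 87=9 / 493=0.02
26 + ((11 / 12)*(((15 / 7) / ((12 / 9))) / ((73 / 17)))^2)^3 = 121359570453728565479009 / 4667295763968704118784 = 26.00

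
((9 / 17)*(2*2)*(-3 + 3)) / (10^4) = 0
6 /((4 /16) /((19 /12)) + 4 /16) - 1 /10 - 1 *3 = 3599 /310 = 11.61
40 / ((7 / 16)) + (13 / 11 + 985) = 82976 / 77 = 1077.61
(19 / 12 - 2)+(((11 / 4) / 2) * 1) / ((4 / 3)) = 59 / 96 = 0.61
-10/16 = -5/8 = -0.62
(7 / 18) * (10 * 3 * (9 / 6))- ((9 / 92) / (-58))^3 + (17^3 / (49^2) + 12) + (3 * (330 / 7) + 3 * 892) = 1039269617043222585 / 364787226707456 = 2848.97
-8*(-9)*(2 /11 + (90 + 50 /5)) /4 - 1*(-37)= 20243 /11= 1840.27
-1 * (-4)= 4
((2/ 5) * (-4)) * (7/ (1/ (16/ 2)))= -448/ 5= -89.60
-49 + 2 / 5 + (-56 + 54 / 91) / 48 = -543317 / 10920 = -49.75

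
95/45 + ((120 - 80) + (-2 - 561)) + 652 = 131.11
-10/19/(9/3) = -10/57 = -0.18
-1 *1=-1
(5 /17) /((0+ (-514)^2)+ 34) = 1 /898382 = 0.00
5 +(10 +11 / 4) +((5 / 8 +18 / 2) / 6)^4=24.37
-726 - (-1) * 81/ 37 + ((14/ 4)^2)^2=-339659/ 592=-573.75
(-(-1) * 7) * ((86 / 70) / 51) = 43 / 255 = 0.17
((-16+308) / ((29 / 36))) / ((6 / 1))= 1752 / 29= 60.41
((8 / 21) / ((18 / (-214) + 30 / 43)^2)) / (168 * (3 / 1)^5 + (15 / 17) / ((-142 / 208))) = 25551225607 / 1030766130375534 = 0.00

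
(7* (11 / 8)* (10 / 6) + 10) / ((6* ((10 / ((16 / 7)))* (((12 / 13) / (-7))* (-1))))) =1625 / 216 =7.52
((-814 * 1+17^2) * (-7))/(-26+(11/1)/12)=-6300/43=-146.51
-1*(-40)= 40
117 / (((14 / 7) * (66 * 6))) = 13 / 88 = 0.15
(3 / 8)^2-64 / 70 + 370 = 369.23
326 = 326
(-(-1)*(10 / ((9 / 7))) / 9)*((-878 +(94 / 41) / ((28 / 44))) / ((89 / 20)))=-50190400 / 295569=-169.81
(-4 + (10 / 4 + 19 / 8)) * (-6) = -21 / 4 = -5.25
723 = 723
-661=-661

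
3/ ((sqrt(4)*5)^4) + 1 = 1.00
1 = 1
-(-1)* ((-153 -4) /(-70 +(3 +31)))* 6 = 157 /6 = 26.17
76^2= 5776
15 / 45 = 1 / 3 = 0.33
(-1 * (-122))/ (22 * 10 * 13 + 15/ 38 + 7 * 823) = 4636/ 327613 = 0.01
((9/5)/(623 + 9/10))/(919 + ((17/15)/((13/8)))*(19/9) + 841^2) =15795/3877206535288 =0.00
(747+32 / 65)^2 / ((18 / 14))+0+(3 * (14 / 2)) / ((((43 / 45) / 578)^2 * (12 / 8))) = 390699970927567 / 70308225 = 5556959.67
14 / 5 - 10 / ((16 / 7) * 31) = 3297 / 1240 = 2.66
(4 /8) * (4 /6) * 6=2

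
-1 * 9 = -9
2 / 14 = 1 / 7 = 0.14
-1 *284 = -284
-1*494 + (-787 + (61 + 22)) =-1198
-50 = -50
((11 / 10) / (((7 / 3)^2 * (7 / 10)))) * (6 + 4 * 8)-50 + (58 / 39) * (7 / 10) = -2541031 / 66885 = -37.99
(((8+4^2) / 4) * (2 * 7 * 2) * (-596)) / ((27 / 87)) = -967904 / 3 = -322634.67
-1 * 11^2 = -121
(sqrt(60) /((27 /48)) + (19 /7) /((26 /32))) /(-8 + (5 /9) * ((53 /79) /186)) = -470208 * sqrt(15) /1057703 - 40202784 /96250973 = -2.14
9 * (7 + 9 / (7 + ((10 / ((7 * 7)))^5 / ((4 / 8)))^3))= 74.57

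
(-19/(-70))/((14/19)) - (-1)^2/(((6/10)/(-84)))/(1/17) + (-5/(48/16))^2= 21019349/8820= 2383.15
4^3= 64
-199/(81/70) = -13930/81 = -171.98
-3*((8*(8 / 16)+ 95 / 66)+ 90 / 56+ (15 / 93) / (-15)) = -201533 / 9548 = -21.11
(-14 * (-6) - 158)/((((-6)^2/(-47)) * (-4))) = -1739/72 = -24.15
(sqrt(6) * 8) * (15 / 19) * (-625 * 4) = -38676.15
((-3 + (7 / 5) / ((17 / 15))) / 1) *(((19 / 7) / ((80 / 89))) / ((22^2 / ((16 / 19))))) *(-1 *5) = 1335 / 28798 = 0.05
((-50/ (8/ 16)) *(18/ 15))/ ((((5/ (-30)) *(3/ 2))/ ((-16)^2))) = 122880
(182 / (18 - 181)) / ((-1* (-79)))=-182 / 12877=-0.01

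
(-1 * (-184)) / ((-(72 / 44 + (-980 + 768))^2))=-5566 / 1338649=-0.00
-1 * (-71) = 71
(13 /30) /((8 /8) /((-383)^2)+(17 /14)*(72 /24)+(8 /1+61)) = 13348699 /2237740905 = 0.01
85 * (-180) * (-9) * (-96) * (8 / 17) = -6220800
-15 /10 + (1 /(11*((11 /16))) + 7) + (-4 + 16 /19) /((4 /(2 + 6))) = -3143 /4598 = -0.68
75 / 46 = 1.63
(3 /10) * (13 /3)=1.30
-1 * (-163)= 163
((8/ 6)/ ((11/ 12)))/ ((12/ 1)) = 4/ 33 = 0.12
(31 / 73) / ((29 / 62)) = 1922 / 2117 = 0.91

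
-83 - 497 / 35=-486 / 5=-97.20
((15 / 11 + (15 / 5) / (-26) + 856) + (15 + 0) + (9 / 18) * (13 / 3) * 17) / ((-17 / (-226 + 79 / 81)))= 646223372 / 53703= 12033.28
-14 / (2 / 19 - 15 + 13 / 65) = 665 / 698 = 0.95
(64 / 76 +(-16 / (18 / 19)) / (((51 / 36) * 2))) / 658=-2480 / 318801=-0.01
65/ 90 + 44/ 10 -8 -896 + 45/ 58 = -1172023/ 1305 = -898.10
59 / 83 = 0.71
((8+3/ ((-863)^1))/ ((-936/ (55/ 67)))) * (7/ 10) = -7931/ 1615536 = -0.00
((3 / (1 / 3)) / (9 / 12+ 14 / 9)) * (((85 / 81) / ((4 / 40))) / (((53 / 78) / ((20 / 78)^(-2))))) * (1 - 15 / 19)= 193.04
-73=-73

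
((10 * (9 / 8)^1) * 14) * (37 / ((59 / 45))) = 524475 / 118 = 4444.70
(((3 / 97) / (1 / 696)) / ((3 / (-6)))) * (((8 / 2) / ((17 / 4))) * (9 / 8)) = -75168 / 1649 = -45.58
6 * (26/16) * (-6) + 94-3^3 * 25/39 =18.19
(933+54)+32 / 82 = 987.39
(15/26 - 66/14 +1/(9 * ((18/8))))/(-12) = 60265/176904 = 0.34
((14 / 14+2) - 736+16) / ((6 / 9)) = -2151 / 2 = -1075.50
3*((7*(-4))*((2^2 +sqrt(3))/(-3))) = 28*sqrt(3) +112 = 160.50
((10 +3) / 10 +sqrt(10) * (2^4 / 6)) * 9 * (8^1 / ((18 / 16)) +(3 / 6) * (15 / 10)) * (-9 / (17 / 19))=-32262 * sqrt(10) / 17 - 629109 / 680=-6926.42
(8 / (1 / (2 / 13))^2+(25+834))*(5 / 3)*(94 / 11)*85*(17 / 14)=16435769575 / 13013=1263026.94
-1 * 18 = -18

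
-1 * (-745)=745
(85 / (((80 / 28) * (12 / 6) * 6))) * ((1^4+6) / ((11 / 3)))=833 / 176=4.73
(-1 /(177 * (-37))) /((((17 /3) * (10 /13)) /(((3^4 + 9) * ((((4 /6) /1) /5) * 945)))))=14742 /37111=0.40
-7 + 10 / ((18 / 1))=-58 / 9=-6.44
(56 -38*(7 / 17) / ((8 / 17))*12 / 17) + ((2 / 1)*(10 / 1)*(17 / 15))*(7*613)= 97295.20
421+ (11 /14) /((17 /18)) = 50198 /119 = 421.83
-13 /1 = -13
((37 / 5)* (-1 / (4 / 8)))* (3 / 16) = -111 / 40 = -2.78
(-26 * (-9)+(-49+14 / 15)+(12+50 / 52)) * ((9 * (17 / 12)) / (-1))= -1318673 / 520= -2535.91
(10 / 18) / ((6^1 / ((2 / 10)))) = 1 / 54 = 0.02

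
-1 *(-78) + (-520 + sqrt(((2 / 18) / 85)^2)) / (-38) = 2665259 / 29070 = 91.68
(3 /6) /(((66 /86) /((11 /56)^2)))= 473 /18816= 0.03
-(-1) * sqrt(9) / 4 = 3 / 4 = 0.75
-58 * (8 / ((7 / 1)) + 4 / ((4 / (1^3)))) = -870 / 7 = -124.29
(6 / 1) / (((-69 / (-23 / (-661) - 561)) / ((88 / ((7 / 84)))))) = 783125376 / 15203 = 51511.24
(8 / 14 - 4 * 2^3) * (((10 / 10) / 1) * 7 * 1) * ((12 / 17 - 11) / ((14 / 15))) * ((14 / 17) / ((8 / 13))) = 1876875 / 578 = 3247.19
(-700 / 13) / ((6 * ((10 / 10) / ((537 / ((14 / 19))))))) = -85025 / 13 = -6540.38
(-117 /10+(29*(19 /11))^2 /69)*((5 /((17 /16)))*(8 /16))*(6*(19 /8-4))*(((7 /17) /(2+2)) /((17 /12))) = -562155321 /13672879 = -41.11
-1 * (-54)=54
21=21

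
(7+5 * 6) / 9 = 37 / 9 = 4.11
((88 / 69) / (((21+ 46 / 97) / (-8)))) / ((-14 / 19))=648736 / 1006089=0.64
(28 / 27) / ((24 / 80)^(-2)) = 7 / 75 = 0.09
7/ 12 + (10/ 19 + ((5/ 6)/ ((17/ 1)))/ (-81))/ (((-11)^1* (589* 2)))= 0.58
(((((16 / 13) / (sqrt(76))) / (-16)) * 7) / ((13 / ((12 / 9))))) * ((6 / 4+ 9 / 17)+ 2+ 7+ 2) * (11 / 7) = -4873 * sqrt(19) / 163761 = -0.13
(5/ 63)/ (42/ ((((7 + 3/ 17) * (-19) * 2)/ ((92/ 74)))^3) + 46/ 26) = 20503538972640620/ 457070171463802323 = 0.04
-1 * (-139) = 139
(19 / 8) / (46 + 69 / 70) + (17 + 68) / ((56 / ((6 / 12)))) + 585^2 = 126065036985 / 368368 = 342225.81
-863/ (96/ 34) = -14671/ 48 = -305.65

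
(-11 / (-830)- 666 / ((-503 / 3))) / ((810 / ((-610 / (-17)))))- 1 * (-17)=9874519663 / 574883730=17.18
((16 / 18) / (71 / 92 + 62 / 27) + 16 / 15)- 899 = -102614129 / 114315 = -897.64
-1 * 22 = -22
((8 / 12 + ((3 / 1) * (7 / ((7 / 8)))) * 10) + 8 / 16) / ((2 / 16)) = 5788 / 3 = 1929.33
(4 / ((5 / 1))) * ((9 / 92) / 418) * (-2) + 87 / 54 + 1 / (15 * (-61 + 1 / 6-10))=295989473 / 183867750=1.61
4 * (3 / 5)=12 / 5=2.40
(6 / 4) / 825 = 1 / 550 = 0.00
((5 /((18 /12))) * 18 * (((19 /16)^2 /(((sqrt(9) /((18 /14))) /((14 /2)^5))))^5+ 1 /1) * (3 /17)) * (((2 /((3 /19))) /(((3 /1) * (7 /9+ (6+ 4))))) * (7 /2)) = 711487440549119716825586234984672715 /453273668550656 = 1569664178429122247155.38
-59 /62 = -0.95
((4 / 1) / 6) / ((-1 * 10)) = -1 / 15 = -0.07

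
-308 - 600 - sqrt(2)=-908 - sqrt(2)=-909.41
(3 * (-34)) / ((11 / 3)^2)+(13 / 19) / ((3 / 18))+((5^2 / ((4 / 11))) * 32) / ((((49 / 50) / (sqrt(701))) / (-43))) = -4730000 * sqrt(701) / 49 - 8004 / 2299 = -2555787.03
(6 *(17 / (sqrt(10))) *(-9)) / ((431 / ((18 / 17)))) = -486 *sqrt(10) / 2155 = -0.71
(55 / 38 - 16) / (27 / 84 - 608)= 7742 / 323285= 0.02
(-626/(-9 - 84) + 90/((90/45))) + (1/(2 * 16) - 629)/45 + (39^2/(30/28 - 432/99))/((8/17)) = -14046659/14880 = -944.00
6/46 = 3/23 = 0.13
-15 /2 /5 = -3 /2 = -1.50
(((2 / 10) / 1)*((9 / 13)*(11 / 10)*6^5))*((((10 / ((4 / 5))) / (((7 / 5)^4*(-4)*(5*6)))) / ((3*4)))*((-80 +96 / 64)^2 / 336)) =-2745282375 / 55933696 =-49.08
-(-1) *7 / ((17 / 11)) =4.53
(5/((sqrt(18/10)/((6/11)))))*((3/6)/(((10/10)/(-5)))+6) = 35*sqrt(5)/11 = 7.11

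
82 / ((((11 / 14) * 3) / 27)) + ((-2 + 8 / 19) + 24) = 961.69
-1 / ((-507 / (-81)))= -27 / 169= -0.16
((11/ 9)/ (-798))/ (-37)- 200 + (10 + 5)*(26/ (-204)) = -456065884/ 2258739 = -201.91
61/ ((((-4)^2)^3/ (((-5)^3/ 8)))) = -0.23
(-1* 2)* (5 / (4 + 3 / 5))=-50 / 23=-2.17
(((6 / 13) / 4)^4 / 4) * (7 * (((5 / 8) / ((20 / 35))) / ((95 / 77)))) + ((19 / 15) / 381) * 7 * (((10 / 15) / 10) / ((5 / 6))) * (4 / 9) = 1575473148823 / 1429077282048000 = 0.00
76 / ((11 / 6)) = 456 / 11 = 41.45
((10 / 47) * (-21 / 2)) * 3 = -315 / 47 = -6.70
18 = 18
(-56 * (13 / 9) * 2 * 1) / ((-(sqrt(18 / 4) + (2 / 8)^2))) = -23296 / 10359 + 186368 * sqrt(2) / 3453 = 74.08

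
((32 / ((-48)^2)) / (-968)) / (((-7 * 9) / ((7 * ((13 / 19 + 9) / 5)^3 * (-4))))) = -389344 / 8403132375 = -0.00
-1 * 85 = -85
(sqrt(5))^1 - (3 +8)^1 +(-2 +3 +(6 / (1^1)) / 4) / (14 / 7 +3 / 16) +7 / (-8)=-601 / 56 +sqrt(5)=-8.50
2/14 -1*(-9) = 64/7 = 9.14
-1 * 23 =-23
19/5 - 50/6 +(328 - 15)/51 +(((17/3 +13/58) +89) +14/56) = 953903/9860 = 96.74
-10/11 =-0.91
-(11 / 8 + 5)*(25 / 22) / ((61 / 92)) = -29325 / 2684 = -10.93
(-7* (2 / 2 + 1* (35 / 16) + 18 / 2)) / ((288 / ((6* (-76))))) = 8645 / 64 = 135.08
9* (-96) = -864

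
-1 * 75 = -75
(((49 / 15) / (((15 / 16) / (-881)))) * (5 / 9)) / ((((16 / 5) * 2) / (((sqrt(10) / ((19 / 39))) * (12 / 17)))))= -1220.96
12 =12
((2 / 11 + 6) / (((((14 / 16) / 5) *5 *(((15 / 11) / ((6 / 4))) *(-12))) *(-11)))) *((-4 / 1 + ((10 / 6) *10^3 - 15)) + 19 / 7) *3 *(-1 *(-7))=2356744 / 1155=2040.47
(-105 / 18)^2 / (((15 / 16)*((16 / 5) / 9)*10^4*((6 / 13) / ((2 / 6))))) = 637 / 86400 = 0.01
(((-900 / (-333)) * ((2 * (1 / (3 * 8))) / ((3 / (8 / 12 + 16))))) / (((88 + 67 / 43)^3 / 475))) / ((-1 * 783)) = -47207281250 / 44673276477461067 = -0.00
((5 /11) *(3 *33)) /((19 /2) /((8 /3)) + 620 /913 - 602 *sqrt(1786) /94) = -0.17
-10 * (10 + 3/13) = -1330/13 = -102.31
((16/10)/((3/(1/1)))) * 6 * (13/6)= 104/15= 6.93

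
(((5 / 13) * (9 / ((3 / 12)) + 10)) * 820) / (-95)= -37720 / 247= -152.71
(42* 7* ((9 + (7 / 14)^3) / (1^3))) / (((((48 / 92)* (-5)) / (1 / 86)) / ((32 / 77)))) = -11753 / 2365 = -4.97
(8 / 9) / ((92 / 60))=40 / 69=0.58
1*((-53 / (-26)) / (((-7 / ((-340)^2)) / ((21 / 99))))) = -3063400 / 429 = -7140.79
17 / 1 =17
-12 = -12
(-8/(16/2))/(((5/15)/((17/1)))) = -51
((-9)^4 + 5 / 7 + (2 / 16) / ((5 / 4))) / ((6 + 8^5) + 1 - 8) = 14817 / 73990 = 0.20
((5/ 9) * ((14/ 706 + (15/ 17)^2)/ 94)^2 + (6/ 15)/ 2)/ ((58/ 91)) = 18832662772378819/ 60004154345546610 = 0.31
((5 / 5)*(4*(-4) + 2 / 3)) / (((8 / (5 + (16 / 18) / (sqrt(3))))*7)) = -1.51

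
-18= -18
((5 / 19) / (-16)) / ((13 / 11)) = -55 / 3952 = -0.01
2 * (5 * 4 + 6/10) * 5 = 206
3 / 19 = 0.16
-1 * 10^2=-100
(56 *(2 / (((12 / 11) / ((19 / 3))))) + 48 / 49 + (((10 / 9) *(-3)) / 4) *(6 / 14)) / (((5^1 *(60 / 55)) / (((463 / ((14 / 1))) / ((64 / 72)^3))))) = 15787500399 / 2809856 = 5618.62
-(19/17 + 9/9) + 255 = 4299/17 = 252.88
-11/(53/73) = -803/53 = -15.15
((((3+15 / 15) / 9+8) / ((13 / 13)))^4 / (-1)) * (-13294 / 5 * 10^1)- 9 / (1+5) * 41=1774066263973 / 13122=135197855.81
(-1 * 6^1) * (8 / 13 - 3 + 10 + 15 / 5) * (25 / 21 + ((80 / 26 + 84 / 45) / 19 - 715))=5107628952 / 112385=45447.60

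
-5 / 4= -1.25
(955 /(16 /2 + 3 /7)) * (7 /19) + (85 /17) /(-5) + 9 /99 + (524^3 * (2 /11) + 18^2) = 322578580187 /12331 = 26159969.20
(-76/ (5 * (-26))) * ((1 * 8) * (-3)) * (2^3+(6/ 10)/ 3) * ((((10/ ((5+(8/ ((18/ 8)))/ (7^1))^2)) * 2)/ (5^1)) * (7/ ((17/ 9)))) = -37399029696/ 665259725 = -56.22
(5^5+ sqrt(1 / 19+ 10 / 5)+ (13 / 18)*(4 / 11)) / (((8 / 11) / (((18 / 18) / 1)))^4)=14641*sqrt(741) / 77824+ 411812731 / 36864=11176.26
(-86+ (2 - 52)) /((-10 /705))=9588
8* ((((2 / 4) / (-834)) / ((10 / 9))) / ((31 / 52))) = -0.01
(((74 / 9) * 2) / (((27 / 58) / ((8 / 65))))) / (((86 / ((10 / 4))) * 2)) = 8584 / 135837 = 0.06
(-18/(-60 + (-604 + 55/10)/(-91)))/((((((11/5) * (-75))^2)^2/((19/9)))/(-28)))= -27664/1029527668125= -0.00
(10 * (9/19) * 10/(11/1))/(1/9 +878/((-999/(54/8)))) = -599400/810293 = -0.74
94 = 94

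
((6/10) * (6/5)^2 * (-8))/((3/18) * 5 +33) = -5184/25375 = -0.20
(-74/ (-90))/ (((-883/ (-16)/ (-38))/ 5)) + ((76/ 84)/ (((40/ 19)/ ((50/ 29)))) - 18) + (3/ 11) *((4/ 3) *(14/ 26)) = -18357645245/ 922773852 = -19.89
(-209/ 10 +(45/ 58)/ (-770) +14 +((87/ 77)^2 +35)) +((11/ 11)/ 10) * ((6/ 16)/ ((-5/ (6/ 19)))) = 19191757961/ 653375800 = 29.37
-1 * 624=-624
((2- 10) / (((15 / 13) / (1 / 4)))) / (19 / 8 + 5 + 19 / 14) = -1456 / 7335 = -0.20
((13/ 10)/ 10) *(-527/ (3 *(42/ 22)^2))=-6.27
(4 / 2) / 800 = 1 / 400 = 0.00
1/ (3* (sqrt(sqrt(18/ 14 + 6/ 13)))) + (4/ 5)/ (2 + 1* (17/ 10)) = 8/ 37 + 159^(3/ 4)* 91^(1/ 4)/ 477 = 0.51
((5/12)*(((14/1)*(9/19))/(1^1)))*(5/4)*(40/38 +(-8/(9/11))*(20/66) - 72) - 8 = -1710809/6498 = -263.28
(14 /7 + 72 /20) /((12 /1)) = 7 /15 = 0.47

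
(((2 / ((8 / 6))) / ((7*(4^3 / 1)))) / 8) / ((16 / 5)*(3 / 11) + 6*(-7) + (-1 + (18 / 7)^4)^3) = 326258912595 / 60751652232311770112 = 0.00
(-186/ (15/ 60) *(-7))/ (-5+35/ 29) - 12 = -76176/ 55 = -1385.02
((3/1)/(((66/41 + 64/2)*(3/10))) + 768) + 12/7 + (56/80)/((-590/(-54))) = 10956524197/14227850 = 770.08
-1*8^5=-32768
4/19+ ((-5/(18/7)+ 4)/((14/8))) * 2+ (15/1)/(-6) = 143/2394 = 0.06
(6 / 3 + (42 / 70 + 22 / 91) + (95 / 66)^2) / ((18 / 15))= 9738683 / 2378376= 4.09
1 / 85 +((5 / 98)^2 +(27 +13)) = 32665329 / 816340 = 40.01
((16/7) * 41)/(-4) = -164/7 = -23.43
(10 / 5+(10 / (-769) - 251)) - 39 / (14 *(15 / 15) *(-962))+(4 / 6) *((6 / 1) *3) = -188822161 / 796684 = -237.01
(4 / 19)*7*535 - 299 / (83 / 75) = 817265 / 1577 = 518.24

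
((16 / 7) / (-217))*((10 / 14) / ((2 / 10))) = -400 / 10633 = -0.04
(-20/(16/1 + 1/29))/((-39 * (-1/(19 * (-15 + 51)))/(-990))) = 8727840/403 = 21657.17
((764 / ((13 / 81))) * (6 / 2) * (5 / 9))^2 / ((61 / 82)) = 872304487200 / 10309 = 84615819.89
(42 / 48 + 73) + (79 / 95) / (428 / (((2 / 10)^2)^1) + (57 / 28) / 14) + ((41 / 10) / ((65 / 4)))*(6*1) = 15621050612873 / 207206175800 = 75.39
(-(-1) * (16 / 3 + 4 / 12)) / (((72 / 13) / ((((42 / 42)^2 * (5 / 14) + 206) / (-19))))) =-23647 / 2128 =-11.11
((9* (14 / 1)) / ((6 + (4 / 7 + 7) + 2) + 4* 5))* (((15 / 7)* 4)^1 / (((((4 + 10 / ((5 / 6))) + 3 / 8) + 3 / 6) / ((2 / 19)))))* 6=1792 / 1577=1.14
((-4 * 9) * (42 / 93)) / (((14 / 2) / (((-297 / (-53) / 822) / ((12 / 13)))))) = -3861 / 225091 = -0.02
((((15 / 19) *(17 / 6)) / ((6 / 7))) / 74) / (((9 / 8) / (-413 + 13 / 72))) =-17685185 / 1366632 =-12.94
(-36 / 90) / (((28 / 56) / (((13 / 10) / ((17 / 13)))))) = -0.80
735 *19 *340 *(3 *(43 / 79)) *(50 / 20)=1531262250 / 79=19383066.46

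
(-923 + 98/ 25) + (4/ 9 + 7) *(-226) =-585343/ 225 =-2601.52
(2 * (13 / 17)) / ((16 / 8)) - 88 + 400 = 5317 / 17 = 312.76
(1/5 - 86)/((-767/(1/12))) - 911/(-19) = 1075189/22420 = 47.96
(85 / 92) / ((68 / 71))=355 / 368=0.96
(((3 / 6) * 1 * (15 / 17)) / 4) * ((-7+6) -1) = -15 / 68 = -0.22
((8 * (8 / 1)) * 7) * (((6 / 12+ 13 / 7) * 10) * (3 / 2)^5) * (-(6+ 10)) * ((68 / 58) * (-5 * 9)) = 1963051200 / 29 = 67691420.69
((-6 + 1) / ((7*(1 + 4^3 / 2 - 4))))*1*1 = -5 / 203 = -0.02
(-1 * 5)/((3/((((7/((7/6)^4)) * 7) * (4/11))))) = -8640/539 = -16.03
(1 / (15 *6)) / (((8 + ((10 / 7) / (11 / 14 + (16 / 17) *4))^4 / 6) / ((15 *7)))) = 9629680244247 / 66045456463408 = 0.15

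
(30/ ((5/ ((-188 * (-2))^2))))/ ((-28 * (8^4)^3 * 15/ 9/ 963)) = -19145403/ 75161927680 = -0.00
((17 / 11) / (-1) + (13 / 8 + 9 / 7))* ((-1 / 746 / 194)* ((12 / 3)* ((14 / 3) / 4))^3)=-41209 / 42983028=-0.00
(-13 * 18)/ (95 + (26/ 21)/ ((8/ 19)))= -19656/ 8227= -2.39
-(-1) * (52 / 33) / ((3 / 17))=884 / 99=8.93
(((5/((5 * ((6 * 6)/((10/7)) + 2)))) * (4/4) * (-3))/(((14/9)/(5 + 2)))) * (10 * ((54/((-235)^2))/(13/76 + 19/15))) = -207765/61549367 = -0.00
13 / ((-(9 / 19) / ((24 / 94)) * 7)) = -988 / 987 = -1.00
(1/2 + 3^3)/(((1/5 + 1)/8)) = 550/3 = 183.33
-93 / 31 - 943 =-946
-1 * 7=-7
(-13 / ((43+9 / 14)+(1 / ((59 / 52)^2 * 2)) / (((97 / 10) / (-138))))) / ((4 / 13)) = -30726787 / 27721198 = -1.11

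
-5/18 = -0.28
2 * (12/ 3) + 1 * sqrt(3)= sqrt(3) + 8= 9.73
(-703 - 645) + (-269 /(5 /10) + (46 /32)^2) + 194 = -432623 /256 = -1689.93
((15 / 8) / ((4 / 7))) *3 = 9.84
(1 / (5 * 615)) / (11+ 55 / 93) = 31 / 1104950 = 0.00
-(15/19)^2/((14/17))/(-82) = 3825/414428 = 0.01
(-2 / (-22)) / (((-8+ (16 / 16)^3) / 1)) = -1 / 77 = -0.01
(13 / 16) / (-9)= -13 / 144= -0.09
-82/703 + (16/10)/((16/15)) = 1945/1406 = 1.38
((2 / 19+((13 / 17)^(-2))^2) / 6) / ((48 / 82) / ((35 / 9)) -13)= -786390045 / 20012178602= -0.04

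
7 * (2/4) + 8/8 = 9/2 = 4.50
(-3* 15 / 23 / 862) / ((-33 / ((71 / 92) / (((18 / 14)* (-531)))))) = -2485 / 31961811816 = -0.00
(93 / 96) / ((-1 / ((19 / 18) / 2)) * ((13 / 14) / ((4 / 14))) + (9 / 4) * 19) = 589 / 22248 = 0.03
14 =14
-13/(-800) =13/800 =0.02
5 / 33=0.15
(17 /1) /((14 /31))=527 /14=37.64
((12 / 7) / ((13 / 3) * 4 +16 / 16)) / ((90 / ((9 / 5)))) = 18 / 9625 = 0.00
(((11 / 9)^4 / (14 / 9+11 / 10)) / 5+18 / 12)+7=3020491 / 348462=8.67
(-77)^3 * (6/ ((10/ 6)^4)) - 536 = -222210038/ 625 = -355536.06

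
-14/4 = -7/2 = -3.50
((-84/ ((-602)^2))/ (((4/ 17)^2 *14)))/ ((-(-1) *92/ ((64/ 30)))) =-289/ 41676460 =-0.00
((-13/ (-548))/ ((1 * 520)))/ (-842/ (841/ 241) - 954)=-841/ 22034773120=-0.00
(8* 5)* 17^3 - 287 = 196233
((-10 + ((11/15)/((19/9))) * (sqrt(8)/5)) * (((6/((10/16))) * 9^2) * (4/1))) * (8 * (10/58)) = -1244160/29 + 8211456 * sqrt(2)/13775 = -42059.04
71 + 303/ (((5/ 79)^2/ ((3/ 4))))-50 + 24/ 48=5675219/ 100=56752.19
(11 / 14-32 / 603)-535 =-4510285 / 8442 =-534.27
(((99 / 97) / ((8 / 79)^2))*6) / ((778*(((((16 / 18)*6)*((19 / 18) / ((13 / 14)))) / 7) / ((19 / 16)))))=650605527 / 618217472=1.05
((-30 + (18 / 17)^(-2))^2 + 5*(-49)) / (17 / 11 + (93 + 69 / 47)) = 32687139397 / 5210903664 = 6.27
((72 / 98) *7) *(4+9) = 468 / 7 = 66.86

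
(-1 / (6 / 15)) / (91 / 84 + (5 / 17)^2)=-8670 / 4057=-2.14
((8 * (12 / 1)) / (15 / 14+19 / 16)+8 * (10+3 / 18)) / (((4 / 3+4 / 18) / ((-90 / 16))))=-3172095 / 7084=-447.78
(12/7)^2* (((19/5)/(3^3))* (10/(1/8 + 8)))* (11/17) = 53504/162435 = 0.33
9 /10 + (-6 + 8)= 29 /10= 2.90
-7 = -7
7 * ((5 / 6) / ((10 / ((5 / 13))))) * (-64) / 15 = -112 / 117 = -0.96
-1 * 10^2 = -100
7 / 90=0.08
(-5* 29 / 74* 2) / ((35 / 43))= -1247 / 259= -4.81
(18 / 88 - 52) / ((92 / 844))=-475.17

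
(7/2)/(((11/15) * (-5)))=-21/22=-0.95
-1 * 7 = -7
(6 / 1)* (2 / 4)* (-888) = -2664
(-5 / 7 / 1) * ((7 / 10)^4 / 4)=-343 / 8000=-0.04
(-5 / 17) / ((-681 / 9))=0.00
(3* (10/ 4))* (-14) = -105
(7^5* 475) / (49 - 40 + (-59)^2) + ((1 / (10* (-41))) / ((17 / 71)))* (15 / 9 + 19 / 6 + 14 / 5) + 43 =170063615059 / 72975900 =2330.41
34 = 34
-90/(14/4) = -180/7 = -25.71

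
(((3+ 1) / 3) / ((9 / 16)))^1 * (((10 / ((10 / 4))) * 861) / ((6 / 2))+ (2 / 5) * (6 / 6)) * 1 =40832 / 15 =2722.13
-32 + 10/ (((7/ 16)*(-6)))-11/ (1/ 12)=-3524/ 21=-167.81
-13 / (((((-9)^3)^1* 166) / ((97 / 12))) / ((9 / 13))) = 97 / 161352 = 0.00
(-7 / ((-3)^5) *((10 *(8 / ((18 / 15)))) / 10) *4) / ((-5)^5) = -112 / 455625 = -0.00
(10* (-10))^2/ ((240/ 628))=78500/ 3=26166.67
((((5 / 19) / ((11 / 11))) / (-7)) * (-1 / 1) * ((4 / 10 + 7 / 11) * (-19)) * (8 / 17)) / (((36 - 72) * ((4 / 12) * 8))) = 19 / 5236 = 0.00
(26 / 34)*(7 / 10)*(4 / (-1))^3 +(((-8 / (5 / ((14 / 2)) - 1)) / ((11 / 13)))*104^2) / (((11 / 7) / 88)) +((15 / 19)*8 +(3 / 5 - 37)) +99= 20043065.93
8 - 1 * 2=6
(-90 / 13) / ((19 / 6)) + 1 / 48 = -25673 / 11856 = -2.17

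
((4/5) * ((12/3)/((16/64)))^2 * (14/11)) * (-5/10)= -130.33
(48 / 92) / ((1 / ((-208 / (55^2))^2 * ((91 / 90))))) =7874048 / 3156965625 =0.00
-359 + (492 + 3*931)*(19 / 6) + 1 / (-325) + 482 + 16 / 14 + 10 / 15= 143697733 / 13650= 10527.31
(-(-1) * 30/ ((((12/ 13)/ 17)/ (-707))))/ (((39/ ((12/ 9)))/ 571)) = -68628490/ 9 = -7625387.78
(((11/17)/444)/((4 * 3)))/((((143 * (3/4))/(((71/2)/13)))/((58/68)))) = 2059/780674544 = 0.00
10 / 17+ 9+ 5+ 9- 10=231 / 17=13.59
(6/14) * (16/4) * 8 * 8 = 768/7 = 109.71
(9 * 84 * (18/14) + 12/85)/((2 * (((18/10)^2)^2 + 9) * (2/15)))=2151875/11509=186.97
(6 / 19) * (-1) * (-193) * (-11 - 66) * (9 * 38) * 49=-78644412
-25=-25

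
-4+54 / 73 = -238 / 73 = -3.26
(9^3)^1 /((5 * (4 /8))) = 1458 /5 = 291.60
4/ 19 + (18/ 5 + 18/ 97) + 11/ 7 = 359133/ 64505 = 5.57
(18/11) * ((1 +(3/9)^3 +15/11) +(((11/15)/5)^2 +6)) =3126736/226875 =13.78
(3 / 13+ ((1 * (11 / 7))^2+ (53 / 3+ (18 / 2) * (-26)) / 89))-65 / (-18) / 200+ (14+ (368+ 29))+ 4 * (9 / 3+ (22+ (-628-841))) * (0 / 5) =16788328049 / 40818960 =411.29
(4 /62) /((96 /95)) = 95 /1488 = 0.06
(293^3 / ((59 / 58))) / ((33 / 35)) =51062126710 / 1947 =26226053.78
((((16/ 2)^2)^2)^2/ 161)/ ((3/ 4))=67108864/ 483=138941.75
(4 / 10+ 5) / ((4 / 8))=10.80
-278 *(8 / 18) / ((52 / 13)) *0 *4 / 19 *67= 0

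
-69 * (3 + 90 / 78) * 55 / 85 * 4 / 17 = -163944 / 3757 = -43.64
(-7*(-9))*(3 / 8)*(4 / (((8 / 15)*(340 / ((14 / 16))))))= 3969 / 8704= 0.46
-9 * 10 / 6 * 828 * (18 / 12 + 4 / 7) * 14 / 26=-180090 / 13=-13853.08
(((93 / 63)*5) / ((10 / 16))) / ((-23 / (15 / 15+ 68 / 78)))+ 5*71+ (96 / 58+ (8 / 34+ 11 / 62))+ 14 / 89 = 18256285435033 / 51243685038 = 356.26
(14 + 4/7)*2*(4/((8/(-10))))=-1020/7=-145.71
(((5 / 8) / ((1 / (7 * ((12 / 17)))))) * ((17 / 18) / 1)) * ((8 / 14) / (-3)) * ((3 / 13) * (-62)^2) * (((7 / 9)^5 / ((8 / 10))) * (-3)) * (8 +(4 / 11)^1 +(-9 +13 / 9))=32303054000 / 75996063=425.06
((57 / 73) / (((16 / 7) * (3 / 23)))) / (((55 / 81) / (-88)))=-247779 / 730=-339.42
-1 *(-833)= 833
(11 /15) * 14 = 154 /15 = 10.27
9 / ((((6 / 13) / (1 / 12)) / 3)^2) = 169 / 64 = 2.64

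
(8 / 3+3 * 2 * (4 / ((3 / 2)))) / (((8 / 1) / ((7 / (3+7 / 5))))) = 245 / 66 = 3.71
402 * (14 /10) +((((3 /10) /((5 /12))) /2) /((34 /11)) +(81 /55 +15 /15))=5286389 /9350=565.39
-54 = -54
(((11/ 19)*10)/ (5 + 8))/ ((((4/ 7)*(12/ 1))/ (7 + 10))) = 6545/ 5928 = 1.10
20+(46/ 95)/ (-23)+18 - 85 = -4467/ 95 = -47.02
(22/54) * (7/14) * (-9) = -11/6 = -1.83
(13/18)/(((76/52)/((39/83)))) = 2197/9462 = 0.23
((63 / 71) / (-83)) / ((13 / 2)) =-126 / 76609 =-0.00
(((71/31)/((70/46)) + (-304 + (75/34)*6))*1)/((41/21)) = -16006182/108035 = -148.16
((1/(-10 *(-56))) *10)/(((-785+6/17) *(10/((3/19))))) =-51/141926960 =-0.00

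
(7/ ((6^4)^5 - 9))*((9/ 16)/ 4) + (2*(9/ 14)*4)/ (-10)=-467988280328059531/ 909977211749005120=-0.51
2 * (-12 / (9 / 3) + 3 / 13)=-7.54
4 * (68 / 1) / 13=272 / 13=20.92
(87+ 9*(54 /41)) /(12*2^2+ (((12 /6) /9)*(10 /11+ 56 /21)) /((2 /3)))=401247 /199670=2.01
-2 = -2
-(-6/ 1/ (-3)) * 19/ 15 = -38/ 15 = -2.53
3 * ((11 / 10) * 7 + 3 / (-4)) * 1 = 417 / 20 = 20.85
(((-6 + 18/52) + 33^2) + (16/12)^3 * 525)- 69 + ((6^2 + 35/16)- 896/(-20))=21919043/9360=2341.78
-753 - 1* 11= -764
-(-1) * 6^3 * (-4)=-864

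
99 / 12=33 / 4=8.25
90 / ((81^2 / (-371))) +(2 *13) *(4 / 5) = 57266 / 3645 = 15.71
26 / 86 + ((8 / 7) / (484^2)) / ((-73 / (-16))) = 97260507 / 321706693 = 0.30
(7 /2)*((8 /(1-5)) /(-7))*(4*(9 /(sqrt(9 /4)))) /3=8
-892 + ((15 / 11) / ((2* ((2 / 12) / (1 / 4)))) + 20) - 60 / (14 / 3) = -272221 / 308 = -883.83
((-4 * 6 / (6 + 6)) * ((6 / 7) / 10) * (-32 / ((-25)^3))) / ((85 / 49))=-1344 / 6640625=-0.00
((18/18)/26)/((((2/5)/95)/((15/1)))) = 7125/52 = 137.02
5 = 5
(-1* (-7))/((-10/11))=-77/10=-7.70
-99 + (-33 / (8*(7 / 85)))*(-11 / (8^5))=-98.98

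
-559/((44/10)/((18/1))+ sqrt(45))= 276705/91004 - 3395925 * sqrt(5)/91004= -80.40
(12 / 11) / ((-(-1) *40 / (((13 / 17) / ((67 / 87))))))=3393 / 125290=0.03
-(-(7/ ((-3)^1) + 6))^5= 161051/ 243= 662.76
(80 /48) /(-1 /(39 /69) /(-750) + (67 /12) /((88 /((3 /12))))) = 91.47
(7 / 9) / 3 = 7 / 27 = 0.26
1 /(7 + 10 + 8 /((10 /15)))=1 /29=0.03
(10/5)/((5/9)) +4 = 38/5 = 7.60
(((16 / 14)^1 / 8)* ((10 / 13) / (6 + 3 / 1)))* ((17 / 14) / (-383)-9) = -0.11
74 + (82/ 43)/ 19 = 60540/ 817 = 74.10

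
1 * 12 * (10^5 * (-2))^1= -2400000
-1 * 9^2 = -81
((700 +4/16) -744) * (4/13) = -175/13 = -13.46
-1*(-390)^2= -152100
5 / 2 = 2.50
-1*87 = -87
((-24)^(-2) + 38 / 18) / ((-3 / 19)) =-23123 / 1728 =-13.38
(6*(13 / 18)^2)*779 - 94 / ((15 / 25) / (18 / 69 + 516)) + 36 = -97381355 / 1242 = -78406.89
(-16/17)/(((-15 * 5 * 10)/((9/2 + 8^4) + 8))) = 10956/2125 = 5.16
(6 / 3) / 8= 1 / 4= 0.25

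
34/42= 17/21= 0.81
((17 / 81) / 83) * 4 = 68 / 6723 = 0.01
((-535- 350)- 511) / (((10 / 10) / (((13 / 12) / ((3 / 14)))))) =-63518 / 9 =-7057.56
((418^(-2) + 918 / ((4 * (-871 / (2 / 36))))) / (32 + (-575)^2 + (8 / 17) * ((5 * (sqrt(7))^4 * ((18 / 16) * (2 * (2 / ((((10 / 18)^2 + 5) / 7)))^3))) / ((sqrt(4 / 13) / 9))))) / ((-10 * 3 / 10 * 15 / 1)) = 737487014403258326639375 / 709055609677587295757878090671396-33604889536209574379475 * sqrt(13) / 498965058662005874792580878620612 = 0.00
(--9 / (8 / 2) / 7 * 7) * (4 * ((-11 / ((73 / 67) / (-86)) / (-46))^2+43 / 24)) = 3222.49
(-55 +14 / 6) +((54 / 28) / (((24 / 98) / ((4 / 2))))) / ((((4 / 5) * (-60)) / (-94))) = -2095 / 96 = -21.82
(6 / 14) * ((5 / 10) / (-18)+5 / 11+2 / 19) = 4003 / 17556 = 0.23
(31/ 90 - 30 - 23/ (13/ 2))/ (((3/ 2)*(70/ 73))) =-2835101/ 122850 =-23.08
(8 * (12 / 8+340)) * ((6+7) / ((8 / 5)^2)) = 221975 / 16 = 13873.44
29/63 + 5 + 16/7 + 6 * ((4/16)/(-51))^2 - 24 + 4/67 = -158037665/9758952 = -16.19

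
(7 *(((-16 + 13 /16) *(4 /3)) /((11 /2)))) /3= -189 /22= -8.59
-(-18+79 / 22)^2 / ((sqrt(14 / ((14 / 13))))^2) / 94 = -0.17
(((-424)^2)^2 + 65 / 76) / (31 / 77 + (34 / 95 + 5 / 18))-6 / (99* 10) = 1404313923535282307 / 45113970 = 31128138878.83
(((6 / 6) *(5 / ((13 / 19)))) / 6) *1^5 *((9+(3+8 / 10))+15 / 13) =17233 / 1014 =17.00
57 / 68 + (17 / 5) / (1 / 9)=10689 / 340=31.44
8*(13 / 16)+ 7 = 27 / 2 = 13.50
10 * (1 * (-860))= -8600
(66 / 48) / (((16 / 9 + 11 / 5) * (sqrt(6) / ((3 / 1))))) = 495 * sqrt(6) / 2864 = 0.42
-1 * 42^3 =-74088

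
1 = 1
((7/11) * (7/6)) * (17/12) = 833/792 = 1.05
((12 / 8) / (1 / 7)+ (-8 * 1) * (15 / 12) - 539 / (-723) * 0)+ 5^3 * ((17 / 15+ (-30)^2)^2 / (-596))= -913543763 / 5364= -170310.17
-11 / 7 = -1.57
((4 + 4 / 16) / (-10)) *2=-17 / 20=-0.85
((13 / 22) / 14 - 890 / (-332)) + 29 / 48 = 1020647 / 306768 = 3.33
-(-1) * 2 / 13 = 2 / 13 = 0.15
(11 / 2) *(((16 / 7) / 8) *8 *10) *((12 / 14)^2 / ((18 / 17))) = 29920 / 343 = 87.23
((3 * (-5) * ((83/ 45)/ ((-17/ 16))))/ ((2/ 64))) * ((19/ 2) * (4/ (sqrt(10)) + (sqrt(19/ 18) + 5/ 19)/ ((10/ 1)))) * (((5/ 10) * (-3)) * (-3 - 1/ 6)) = 50464/ 51 + 479408 * sqrt(38)/ 765 + 3835264 * sqrt(10)/ 255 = 52414.04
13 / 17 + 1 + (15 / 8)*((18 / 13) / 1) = 4.36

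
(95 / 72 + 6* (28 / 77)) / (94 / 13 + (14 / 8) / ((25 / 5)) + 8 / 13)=180245 / 421938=0.43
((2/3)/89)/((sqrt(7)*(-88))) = -sqrt(7)/82236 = -0.00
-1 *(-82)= 82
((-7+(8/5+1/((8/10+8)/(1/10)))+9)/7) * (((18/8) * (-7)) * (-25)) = 71505/352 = 203.14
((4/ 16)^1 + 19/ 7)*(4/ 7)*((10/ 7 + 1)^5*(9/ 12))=353544393/ 3294172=107.32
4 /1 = 4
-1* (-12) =12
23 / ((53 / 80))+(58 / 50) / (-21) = 964463 / 27825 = 34.66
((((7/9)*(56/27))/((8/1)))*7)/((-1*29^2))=-343/204363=-0.00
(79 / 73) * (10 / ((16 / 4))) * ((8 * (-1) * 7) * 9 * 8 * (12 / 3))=-3185280 / 73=-43633.97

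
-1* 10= -10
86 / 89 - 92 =-8102 / 89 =-91.03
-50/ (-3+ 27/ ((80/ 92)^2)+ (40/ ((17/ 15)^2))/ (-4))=-5780000/ 2880987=-2.01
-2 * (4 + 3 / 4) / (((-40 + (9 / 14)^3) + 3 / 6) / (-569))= -137.77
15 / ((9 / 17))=85 / 3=28.33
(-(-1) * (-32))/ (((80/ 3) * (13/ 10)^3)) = -1200/ 2197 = -0.55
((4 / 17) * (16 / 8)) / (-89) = -8 / 1513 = -0.01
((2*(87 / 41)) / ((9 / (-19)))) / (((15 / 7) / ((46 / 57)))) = -18676 / 5535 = -3.37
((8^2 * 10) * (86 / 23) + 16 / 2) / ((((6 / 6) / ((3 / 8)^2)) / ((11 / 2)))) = 683397 / 368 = 1857.06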